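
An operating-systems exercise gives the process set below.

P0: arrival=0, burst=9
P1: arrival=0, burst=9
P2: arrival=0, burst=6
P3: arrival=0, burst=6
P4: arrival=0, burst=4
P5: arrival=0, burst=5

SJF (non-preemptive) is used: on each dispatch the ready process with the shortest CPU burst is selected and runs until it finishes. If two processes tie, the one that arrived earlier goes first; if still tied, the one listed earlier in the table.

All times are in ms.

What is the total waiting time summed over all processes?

Timeline: | P4 0-4 | P5 4-9 | P2 9-15 | P3 15-21 | P0 21-30 | P1 30-39 |
Completion: P0=30  P1=39  P2=15  P3=21  P4=4  P5=9
Turnaround (C−A): P0=30  P1=39  P2=15  P3=21  P4=4  P5=9
Waiting = turnaround − burst: P0=21, P1=30, P2=9, P3=15, P4=0, P5=4
Total waiting = 21 + 30 + 9 + 15 + 0 + 4 = 79

79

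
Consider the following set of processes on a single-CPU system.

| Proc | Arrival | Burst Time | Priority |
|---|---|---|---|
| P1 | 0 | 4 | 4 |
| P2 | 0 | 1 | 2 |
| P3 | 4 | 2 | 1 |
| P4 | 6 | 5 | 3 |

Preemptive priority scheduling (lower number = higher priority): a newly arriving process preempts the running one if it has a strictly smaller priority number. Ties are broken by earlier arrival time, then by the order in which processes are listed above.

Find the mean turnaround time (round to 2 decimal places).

5.00

Schedule: | P2 0-1 | P1 1-4 | P3 4-6 | P4 6-11 | P1 11-12 |
Completion: P1=12  P2=1  P3=6  P4=11
Turnaround (C−A): P1=12  P2=1  P3=2  P4=5
Turnaround times: P1=12, P2=1, P3=2, P4=5
Average turnaround = (12+1+2+5) / 4 = 20/4 = 5.00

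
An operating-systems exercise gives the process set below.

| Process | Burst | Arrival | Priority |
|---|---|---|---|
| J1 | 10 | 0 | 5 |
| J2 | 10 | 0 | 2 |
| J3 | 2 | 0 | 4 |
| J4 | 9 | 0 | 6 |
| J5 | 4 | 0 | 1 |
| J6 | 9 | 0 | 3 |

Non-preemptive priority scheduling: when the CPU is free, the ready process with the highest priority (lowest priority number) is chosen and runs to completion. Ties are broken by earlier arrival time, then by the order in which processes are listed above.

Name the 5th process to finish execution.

J1

Schedule: | J5 0-4 | J2 4-14 | J6 14-23 | J3 23-25 | J1 25-35 | J4 35-44 |
Completion: J1=35  J2=14  J3=25  J4=44  J5=4  J6=23
Finish order: J5 → J2 → J6 → J3 → J1 → J4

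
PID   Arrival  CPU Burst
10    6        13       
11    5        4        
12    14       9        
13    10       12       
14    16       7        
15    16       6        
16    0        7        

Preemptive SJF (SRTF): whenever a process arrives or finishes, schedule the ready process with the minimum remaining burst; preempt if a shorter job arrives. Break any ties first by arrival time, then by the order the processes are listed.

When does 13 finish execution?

29

Gantt: | 16 0-7 | 11 7-11 | 13 11-16 | 15 16-22 | 13 22-29 | 14 29-36 | 12 36-45 | 10 45-58 |
Completion: 10=58  11=11  12=45  13=29  14=36  15=22  16=7
Turnaround (C−A): 10=52  11=6  12=31  13=19  14=20  15=6  16=7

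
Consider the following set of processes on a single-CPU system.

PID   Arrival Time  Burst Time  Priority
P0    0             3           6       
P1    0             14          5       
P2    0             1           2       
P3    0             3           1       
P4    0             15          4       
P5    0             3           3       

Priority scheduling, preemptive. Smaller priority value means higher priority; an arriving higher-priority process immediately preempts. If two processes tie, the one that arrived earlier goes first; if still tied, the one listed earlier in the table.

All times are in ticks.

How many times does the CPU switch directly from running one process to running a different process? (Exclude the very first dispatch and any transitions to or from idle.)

5

Schedule: | P3 0-3 | P2 3-4 | P5 4-7 | P4 7-22 | P1 22-36 | P0 36-39 |
Completion: P0=39  P1=36  P2=4  P3=3  P4=22  P5=7
Turnaround (C−A): P0=39  P1=36  P2=4  P3=3  P4=22  P5=7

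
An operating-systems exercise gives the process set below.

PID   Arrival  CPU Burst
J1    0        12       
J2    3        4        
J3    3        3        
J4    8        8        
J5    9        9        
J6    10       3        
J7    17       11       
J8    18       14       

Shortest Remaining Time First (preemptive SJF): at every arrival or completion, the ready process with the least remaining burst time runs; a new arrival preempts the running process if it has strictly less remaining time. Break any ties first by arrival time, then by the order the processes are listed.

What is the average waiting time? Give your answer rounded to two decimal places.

12.63

Gantt: | J1 0-3 | J3 3-6 | J2 6-10 | J6 10-13 | J4 13-21 | J1 21-30 | J5 30-39 | J7 39-50 | J8 50-64 |
Completion: J1=30  J2=10  J3=6  J4=21  J5=39  J6=13  J7=50  J8=64
Turnaround (C−A): J1=30  J2=7  J3=3  J4=13  J5=30  J6=3  J7=33  J8=46
Waiting times: J1=18, J2=3, J3=0, J4=5, J5=21, J6=0, J7=22, J8=32
Average waiting = (18+3+0+5+21+0+22+32) / 8 = 101/8 = 12.63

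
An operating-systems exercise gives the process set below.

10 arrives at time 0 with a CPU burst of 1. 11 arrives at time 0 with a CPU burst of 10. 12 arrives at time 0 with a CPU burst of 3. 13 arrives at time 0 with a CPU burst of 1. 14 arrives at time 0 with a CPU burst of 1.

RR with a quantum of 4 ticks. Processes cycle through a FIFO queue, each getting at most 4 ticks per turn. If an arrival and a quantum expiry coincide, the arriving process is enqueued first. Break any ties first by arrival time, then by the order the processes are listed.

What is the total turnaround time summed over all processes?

44

Timeline: | 10 0-1 | 11 1-5 | 12 5-8 | 13 8-9 | 14 9-10 | 11 10-16 |
Completion: 10=1  11=16  12=8  13=9  14=10
Turnaround (C−A): 10=1  11=16  12=8  13=9  14=10
Turnaround = completion − arrival: 10=1, 11=16, 12=8, 13=9, 14=10
Total turnaround = 1 + 16 + 8 + 9 + 10 = 44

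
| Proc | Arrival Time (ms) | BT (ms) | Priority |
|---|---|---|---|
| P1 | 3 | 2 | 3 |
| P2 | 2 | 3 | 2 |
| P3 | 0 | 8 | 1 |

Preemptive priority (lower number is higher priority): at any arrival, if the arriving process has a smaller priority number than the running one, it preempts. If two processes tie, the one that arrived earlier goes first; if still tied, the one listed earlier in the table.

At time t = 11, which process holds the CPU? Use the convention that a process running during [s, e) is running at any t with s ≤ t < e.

P1

Timeline: | P3 0-8 | P2 8-11 | P1 11-13 |
Completion: P1=13  P2=11  P3=8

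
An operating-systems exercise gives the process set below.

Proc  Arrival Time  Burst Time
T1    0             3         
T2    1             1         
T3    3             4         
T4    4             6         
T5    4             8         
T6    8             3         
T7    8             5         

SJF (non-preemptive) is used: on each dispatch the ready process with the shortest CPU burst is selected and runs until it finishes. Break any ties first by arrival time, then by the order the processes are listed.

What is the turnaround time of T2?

Gantt: | T1 0-3 | T2 3-4 | T3 4-8 | T6 8-11 | T7 11-16 | T4 16-22 | T5 22-30 |
Completion: T1=3  T2=4  T3=8  T4=22  T5=30  T6=11  T7=16
Turnaround (C−A): T1=3  T2=3  T3=5  T4=18  T5=26  T6=3  T7=8
Turnaround(T2) = completion − arrival = 4 − 1 = 3

3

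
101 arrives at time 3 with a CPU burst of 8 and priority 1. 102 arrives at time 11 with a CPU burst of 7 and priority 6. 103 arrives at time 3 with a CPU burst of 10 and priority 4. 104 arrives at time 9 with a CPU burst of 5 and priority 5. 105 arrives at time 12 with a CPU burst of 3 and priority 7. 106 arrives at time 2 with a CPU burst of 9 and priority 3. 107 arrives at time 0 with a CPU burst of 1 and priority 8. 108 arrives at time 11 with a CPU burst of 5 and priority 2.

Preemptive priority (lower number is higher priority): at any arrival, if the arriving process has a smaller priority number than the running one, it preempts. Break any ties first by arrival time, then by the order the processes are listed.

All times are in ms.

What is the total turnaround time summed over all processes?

169

Timeline: | 107 0-1 | idle 1-2 | 106 2-3 | 101 3-11 | 108 11-16 | 106 16-24 | 103 24-34 | 104 34-39 | 102 39-46 | 105 46-49 |
Completion: 101=11  102=46  103=34  104=39  105=49  106=24  107=1  108=16
Turnaround (C−A): 101=8  102=35  103=31  104=30  105=37  106=22  107=1  108=5
Turnaround = completion − arrival: 101=8, 102=35, 103=31, 104=30, 105=37, 106=22, 107=1, 108=5
Total turnaround = 8 + 35 + 31 + 30 + 37 + 22 + 1 + 5 = 169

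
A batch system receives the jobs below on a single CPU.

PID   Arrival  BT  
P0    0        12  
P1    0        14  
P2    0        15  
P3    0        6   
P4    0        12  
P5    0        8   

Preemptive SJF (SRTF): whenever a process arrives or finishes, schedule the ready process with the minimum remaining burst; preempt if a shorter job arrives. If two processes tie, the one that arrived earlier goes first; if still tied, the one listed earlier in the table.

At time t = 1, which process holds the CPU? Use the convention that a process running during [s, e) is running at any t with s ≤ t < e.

Timeline: | P3 0-6 | P5 6-14 | P0 14-26 | P4 26-38 | P1 38-52 | P2 52-67 |
Completion: P0=26  P1=52  P2=67  P3=6  P4=38  P5=14

P3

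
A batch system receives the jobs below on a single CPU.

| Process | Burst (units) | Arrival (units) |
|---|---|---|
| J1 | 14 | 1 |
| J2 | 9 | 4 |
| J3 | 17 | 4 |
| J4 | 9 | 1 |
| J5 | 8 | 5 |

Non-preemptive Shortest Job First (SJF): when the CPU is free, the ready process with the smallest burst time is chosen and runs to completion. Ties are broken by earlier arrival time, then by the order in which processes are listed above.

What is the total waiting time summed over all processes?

Schedule: | idle 0-1 | J4 1-10 | J5 10-18 | J2 18-27 | J1 27-41 | J3 41-58 |
Completion: J1=41  J2=27  J3=58  J4=10  J5=18
Waiting = turnaround − burst: J1=26, J2=14, J3=37, J4=0, J5=5
Total waiting = 26 + 14 + 37 + 0 + 5 = 82

82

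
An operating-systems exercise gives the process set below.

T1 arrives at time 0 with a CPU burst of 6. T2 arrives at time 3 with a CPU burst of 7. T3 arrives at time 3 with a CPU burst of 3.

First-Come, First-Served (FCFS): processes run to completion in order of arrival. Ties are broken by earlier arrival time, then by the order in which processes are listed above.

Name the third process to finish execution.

Schedule: | T1 0-6 | T2 6-13 | T3 13-16 |
Completion: T1=6  T2=13  T3=16
Turnaround (C−A): T1=6  T2=10  T3=13
Finish order: T1 → T2 → T3

T3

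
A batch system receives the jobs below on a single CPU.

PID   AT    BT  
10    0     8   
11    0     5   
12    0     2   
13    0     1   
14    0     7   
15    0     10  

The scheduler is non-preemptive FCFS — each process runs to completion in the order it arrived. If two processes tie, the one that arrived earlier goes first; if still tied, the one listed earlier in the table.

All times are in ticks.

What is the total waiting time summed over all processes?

75

Timeline: | 10 0-8 | 11 8-13 | 12 13-15 | 13 15-16 | 14 16-23 | 15 23-33 |
Completion: 10=8  11=13  12=15  13=16  14=23  15=33
Turnaround (C−A): 10=8  11=13  12=15  13=16  14=23  15=33
Waiting = turnaround − burst: 10=0, 11=8, 12=13, 13=15, 14=16, 15=23
Total waiting = 0 + 8 + 13 + 15 + 16 + 23 = 75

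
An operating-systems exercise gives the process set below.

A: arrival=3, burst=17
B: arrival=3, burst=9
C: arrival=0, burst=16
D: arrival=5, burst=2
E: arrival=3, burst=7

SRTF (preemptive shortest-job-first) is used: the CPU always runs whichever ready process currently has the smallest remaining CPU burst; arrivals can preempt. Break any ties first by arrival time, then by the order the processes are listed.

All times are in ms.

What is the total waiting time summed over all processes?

Timeline: | C 0-3 | E 3-5 | D 5-7 | E 7-12 | B 12-21 | C 21-34 | A 34-51 |
Completion: A=51  B=21  C=34  D=7  E=12
Waiting = turnaround − burst: A=31, B=9, C=18, D=0, E=2
Total waiting = 31 + 9 + 18 + 0 + 2 = 60

60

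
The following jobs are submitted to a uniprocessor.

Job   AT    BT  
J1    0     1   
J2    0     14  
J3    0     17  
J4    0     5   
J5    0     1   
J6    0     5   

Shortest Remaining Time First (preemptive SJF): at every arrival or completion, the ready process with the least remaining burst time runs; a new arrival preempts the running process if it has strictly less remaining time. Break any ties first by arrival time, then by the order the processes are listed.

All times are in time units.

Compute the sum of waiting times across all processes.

48

Timeline: | J1 0-1 | J5 1-2 | J4 2-7 | J6 7-12 | J2 12-26 | J3 26-43 |
Completion: J1=1  J2=26  J3=43  J4=7  J5=2  J6=12
Waiting = turnaround − burst: J1=0, J2=12, J3=26, J4=2, J5=1, J6=7
Total waiting = 0 + 12 + 26 + 2 + 1 + 7 = 48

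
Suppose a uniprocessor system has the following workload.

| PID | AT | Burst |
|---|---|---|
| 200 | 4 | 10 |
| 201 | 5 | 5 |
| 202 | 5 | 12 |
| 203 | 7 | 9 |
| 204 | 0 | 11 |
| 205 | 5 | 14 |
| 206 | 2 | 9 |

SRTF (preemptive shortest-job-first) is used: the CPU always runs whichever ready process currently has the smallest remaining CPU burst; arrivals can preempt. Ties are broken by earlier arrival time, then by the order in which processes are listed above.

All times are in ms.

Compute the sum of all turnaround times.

Gantt: | 204 0-5 | 201 5-10 | 204 10-16 | 206 16-25 | 203 25-34 | 200 34-44 | 202 44-56 | 205 56-70 |
Completion: 200=44  201=10  202=56  203=34  204=16  205=70  206=25
Turnaround (C−A): 200=40  201=5  202=51  203=27  204=16  205=65  206=23
Turnaround = completion − arrival: 200=40, 201=5, 202=51, 203=27, 204=16, 205=65, 206=23
Total turnaround = 40 + 5 + 51 + 27 + 16 + 65 + 23 = 227

227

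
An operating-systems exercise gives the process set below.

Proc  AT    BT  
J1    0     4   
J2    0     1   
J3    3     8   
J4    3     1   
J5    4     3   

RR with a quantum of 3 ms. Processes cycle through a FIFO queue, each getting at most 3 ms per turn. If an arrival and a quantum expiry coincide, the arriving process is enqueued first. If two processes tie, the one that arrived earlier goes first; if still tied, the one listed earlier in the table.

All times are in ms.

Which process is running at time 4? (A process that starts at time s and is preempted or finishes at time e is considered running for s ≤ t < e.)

J3

Schedule: | J1 0-3 | J2 3-4 | J3 4-7 | J4 7-8 | J1 8-9 | J5 9-12 | J3 12-17 |
Completion: J1=9  J2=4  J3=17  J4=8  J5=12
Turnaround (C−A): J1=9  J2=4  J3=14  J4=5  J5=8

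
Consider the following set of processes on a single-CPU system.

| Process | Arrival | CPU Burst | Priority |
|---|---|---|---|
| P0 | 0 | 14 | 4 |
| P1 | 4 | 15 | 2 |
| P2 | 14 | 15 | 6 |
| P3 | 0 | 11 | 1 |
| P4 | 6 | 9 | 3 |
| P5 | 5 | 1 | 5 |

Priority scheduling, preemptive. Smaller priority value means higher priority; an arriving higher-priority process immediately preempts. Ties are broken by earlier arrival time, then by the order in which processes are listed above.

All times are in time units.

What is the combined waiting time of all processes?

Schedule: | P3 0-11 | P1 11-26 | P4 26-35 | P0 35-49 | P5 49-50 | P2 50-65 |
Completion: P0=49  P1=26  P2=65  P3=11  P4=35  P5=50
Waiting = turnaround − burst: P0=35, P1=7, P2=36, P3=0, P4=20, P5=44
Total waiting = 35 + 7 + 36 + 0 + 20 + 44 = 142

142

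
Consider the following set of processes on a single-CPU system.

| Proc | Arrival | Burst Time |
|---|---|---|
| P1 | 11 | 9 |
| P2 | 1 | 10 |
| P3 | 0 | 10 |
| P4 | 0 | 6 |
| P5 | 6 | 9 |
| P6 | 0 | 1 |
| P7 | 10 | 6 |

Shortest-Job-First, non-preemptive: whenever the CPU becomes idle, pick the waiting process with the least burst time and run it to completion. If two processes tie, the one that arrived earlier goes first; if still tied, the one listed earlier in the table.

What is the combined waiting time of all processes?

90

Gantt: | P6 0-1 | P4 1-7 | P5 7-16 | P7 16-22 | P1 22-31 | P3 31-41 | P2 41-51 |
Completion: P1=31  P2=51  P3=41  P4=7  P5=16  P6=1  P7=22
Waiting = turnaround − burst: P1=11, P2=40, P3=31, P4=1, P5=1, P6=0, P7=6
Total waiting = 11 + 40 + 31 + 1 + 1 + 0 + 6 = 90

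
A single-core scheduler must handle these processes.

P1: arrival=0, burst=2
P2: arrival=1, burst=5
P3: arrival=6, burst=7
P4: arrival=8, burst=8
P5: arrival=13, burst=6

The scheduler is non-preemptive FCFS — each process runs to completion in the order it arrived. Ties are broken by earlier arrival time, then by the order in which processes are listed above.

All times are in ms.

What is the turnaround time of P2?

6

Schedule: | P1 0-2 | P2 2-7 | P3 7-14 | P4 14-22 | P5 22-28 |
Completion: P1=2  P2=7  P3=14  P4=22  P5=28
Turnaround (C−A): P1=2  P2=6  P3=8  P4=14  P5=15
Turnaround(P2) = completion − arrival = 7 − 1 = 6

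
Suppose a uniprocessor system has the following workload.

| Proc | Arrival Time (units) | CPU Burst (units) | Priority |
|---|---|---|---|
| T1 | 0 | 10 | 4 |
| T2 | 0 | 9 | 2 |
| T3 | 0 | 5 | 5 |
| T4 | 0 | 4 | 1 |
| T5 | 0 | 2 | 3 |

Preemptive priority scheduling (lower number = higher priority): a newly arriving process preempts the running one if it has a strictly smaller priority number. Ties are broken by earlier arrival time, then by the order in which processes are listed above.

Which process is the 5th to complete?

Timeline: | T4 0-4 | T2 4-13 | T5 13-15 | T1 15-25 | T3 25-30 |
Completion: T1=25  T2=13  T3=30  T4=4  T5=15
Turnaround (C−A): T1=25  T2=13  T3=30  T4=4  T5=15
Finish order: T4 → T2 → T5 → T1 → T3

T3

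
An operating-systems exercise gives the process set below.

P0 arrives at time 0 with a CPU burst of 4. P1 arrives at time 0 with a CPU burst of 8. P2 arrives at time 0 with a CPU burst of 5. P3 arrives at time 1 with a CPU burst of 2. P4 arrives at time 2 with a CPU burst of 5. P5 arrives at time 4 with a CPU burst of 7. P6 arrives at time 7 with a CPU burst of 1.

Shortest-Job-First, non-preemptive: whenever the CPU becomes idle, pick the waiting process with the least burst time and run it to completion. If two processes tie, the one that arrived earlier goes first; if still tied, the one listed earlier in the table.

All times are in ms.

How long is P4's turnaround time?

15

Timeline: | P0 0-4 | P3 4-6 | P2 6-11 | P6 11-12 | P4 12-17 | P5 17-24 | P1 24-32 |
Completion: P0=4  P1=32  P2=11  P3=6  P4=17  P5=24  P6=12
Turnaround (C−A): P0=4  P1=32  P2=11  P3=5  P4=15  P5=20  P6=5
Turnaround(P4) = completion − arrival = 17 − 2 = 15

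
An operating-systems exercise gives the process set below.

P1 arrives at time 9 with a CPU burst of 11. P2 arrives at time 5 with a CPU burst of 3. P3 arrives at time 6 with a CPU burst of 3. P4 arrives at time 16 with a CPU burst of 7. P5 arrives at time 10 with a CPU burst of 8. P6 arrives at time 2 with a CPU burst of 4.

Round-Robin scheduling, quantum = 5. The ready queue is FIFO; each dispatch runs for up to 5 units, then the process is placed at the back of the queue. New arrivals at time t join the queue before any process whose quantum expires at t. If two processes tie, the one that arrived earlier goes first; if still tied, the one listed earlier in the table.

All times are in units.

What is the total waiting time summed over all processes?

Timeline: | idle 0-2 | P6 2-6 | P2 6-9 | P3 9-12 | P1 12-17 | P5 17-22 | P4 22-27 | P1 27-32 | P5 32-35 | P4 35-37 | P1 37-38 |
Completion: P1=38  P2=9  P3=12  P4=37  P5=35  P6=6
Turnaround (C−A): P1=29  P2=4  P3=6  P4=21  P5=25  P6=4
Waiting = turnaround − burst: P1=18, P2=1, P3=3, P4=14, P5=17, P6=0
Total waiting = 18 + 1 + 3 + 14 + 17 + 0 = 53

53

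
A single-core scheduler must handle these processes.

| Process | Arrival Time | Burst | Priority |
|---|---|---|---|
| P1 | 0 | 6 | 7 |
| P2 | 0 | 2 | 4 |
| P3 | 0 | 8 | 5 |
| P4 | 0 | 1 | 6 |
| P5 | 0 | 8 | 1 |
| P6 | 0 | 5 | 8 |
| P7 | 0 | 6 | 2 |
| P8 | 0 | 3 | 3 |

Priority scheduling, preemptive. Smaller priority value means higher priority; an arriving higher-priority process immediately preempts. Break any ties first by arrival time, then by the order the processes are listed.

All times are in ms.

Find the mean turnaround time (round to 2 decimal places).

Schedule: | P5 0-8 | P7 8-14 | P8 14-17 | P2 17-19 | P3 19-27 | P4 27-28 | P1 28-34 | P6 34-39 |
Completion: P1=34  P2=19  P3=27  P4=28  P5=8  P6=39  P7=14  P8=17
Turnaround (C−A): P1=34  P2=19  P3=27  P4=28  P5=8  P6=39  P7=14  P8=17
Turnaround times: P1=34, P2=19, P3=27, P4=28, P5=8, P6=39, P7=14, P8=17
Average turnaround = (34+19+27+28+8+39+14+17) / 8 = 186/8 = 23.25

23.25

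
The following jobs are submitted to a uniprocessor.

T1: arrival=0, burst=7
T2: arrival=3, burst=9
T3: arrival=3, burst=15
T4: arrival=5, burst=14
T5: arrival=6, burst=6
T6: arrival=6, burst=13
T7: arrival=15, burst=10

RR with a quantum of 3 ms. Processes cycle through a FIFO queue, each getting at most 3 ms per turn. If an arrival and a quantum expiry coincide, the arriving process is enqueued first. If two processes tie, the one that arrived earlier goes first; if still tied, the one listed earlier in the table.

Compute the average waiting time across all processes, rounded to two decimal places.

40.57

Schedule: | T1 0-3 | T2 3-6 | T3 6-9 | T1 9-12 | T4 12-15 | T5 15-18 | T6 18-21 | T2 21-24 | T3 24-27 | T1 27-28 | T7 28-31 | T4 31-34 | T5 34-37 | T6 37-40 | T2 40-43 | T3 43-46 | T7 46-49 | T4 49-52 | T6 52-55 | T3 55-58 | T7 58-61 | T4 61-64 | T6 64-67 | T3 67-70 | T7 70-71 | T4 71-73 | T6 73-74 |
Completion: T1=28  T2=43  T3=70  T4=73  T5=37  T6=74  T7=71
Turnaround (C−A): T1=28  T2=40  T3=67  T4=68  T5=31  T6=68  T7=56
Waiting times: T1=21, T2=31, T3=52, T4=54, T5=25, T6=55, T7=46
Average waiting = (21+31+52+54+25+55+46) / 7 = 284/7 = 40.57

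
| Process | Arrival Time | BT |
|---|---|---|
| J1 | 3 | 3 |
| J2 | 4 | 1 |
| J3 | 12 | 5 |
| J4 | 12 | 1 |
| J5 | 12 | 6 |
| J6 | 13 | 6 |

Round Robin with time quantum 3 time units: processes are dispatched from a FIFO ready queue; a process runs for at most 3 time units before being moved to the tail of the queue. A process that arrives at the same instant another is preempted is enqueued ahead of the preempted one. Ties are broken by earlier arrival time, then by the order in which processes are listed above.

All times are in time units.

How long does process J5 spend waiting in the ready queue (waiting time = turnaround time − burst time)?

9

Timeline: | idle 0-3 | J1 3-6 | J2 6-7 | idle 7-12 | J3 12-15 | J4 15-16 | J5 16-19 | J6 19-22 | J3 22-24 | J5 24-27 | J6 27-30 |
Completion: J1=6  J2=7  J3=24  J4=16  J5=27  J6=30
Turnaround (C−A): J1=3  J2=3  J3=12  J4=4  J5=15  J6=17
Waiting(J5) = turnaround − burst = 15 − 6 = 9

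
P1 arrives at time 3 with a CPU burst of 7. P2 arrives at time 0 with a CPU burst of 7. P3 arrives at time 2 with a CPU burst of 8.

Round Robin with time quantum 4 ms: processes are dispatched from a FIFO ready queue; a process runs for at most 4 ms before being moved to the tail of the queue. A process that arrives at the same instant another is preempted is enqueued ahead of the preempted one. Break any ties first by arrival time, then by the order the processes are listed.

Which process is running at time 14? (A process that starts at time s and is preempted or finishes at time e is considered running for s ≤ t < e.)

P2

Schedule: | P2 0-4 | P3 4-8 | P1 8-12 | P2 12-15 | P3 15-19 | P1 19-22 |
Completion: P1=22  P2=15  P3=19
Turnaround (C−A): P1=19  P2=15  P3=17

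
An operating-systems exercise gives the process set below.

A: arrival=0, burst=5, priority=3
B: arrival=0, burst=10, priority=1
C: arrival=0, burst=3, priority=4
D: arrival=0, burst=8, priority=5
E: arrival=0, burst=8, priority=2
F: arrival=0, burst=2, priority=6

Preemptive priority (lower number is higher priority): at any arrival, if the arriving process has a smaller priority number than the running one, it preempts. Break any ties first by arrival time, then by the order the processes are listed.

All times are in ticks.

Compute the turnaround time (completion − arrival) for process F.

36

Timeline: | B 0-10 | E 10-18 | A 18-23 | C 23-26 | D 26-34 | F 34-36 |
Completion: A=23  B=10  C=26  D=34  E=18  F=36
Turnaround(F) = completion − arrival = 36 − 0 = 36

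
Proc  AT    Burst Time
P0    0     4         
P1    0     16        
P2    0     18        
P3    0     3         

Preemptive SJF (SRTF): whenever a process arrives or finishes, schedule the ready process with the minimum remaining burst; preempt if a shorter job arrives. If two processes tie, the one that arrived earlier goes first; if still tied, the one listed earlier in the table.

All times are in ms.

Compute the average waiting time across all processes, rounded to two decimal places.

8.25

Timeline: | P3 0-3 | P0 3-7 | P1 7-23 | P2 23-41 |
Completion: P0=7  P1=23  P2=41  P3=3
Turnaround (C−A): P0=7  P1=23  P2=41  P3=3
Waiting times: P0=3, P1=7, P2=23, P3=0
Average waiting = (3+7+23+0) / 4 = 33/4 = 8.25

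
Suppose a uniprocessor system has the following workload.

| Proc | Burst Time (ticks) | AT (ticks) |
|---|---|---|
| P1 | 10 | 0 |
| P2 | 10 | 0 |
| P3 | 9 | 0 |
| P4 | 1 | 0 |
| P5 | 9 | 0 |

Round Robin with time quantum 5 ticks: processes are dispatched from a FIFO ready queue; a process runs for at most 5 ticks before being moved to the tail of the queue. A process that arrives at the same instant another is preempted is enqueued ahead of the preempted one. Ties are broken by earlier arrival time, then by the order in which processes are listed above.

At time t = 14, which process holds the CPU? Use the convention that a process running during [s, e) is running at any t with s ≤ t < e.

Schedule: | P1 0-5 | P2 5-10 | P3 10-15 | P4 15-16 | P5 16-21 | P1 21-26 | P2 26-31 | P3 31-35 | P5 35-39 |
Completion: P1=26  P2=31  P3=35  P4=16  P5=39
Turnaround (C−A): P1=26  P2=31  P3=35  P4=16  P5=39

P3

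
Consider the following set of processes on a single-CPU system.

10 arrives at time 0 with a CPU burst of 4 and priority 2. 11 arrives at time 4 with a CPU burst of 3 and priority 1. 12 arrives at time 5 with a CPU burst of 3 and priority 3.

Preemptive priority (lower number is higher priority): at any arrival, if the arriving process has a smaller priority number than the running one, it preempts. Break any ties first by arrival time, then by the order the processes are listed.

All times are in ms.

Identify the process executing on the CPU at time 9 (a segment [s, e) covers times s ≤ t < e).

12

Gantt: | 10 0-4 | 11 4-7 | 12 7-10 |
Completion: 10=4  11=7  12=10
Turnaround (C−A): 10=4  11=3  12=5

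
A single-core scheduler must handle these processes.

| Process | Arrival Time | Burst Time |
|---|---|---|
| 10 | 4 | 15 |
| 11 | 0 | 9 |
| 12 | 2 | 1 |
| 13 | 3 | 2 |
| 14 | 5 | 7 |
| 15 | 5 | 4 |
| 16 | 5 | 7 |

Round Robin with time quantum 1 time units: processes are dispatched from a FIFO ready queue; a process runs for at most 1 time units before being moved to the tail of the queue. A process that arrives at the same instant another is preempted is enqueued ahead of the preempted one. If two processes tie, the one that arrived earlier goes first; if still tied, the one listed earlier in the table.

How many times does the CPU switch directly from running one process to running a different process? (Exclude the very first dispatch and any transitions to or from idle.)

36

Gantt: | 11 0-2 | 12 2-3 | 11 3-4 | 13 4-5 | 10 5-6 | 11 6-7 | 14 7-8 | 15 8-9 | 16 9-10 | 13 10-11 | 10 11-12 | 11 12-13 | 14 13-14 | 15 14-15 | 16 15-16 | 10 16-17 | 11 17-18 | 14 18-19 | 15 19-20 | 16 20-21 | 10 21-22 | 11 22-23 | 14 23-24 | 15 24-25 | 16 25-26 | 10 26-27 | 11 27-28 | 14 28-29 | 16 29-30 | 10 30-31 | 11 31-32 | 14 32-33 | 16 33-34 | 10 34-35 | 14 35-36 | 16 36-37 | 10 37-45 |
Completion: 10=45  11=32  12=3  13=11  14=36  15=25  16=37
Turnaround (C−A): 10=41  11=32  12=1  13=8  14=31  15=20  16=32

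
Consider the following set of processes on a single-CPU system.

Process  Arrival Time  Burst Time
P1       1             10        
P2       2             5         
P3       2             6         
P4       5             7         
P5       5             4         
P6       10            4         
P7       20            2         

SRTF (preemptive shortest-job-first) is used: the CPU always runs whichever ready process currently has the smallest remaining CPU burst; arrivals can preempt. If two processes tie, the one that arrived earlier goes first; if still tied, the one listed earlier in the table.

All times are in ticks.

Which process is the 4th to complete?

P3

Gantt: | idle 0-1 | P1 1-2 | P2 2-7 | P5 7-11 | P6 11-15 | P3 15-21 | P7 21-23 | P4 23-30 | P1 30-39 |
Completion: P1=39  P2=7  P3=21  P4=30  P5=11  P6=15  P7=23
Finish order: P2 → P5 → P6 → P3 → P7 → P4 → P1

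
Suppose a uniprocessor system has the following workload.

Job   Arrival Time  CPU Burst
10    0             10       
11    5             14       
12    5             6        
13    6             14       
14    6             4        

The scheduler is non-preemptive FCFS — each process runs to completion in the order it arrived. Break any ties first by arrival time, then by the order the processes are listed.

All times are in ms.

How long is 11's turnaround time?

Gantt: | 10 0-10 | 11 10-24 | 12 24-30 | 13 30-44 | 14 44-48 |
Completion: 10=10  11=24  12=30  13=44  14=48
Turnaround (C−A): 10=10  11=19  12=25  13=38  14=42
Turnaround(11) = completion − arrival = 24 − 5 = 19

19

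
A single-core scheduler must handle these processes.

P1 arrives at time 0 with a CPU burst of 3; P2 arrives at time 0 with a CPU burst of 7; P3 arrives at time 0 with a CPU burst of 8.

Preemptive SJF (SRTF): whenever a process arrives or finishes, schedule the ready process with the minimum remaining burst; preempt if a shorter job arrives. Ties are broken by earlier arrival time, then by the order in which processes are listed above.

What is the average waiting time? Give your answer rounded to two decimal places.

4.33

Timeline: | P1 0-3 | P2 3-10 | P3 10-18 |
Completion: P1=3  P2=10  P3=18
Waiting times: P1=0, P2=3, P3=10
Average waiting = (0+3+10) / 3 = 13/3 = 4.33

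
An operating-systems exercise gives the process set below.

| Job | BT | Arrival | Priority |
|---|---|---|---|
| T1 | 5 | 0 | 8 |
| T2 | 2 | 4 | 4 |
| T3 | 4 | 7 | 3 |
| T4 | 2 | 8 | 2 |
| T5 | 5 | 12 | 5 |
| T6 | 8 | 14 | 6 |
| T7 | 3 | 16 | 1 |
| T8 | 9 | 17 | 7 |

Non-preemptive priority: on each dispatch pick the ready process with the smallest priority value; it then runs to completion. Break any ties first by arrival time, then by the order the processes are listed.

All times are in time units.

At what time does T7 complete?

21

Timeline: | T1 0-5 | T2 5-7 | T3 7-11 | T4 11-13 | T5 13-18 | T7 18-21 | T6 21-29 | T8 29-38 |
Completion: T1=5  T2=7  T3=11  T4=13  T5=18  T6=29  T7=21  T8=38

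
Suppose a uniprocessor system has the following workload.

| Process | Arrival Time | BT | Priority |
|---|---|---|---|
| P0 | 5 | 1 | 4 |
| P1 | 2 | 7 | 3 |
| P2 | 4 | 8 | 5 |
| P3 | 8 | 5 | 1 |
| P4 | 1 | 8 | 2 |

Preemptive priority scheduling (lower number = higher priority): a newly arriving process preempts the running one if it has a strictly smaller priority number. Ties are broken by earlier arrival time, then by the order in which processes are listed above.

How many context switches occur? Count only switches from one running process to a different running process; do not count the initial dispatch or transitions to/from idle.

5

Schedule: | idle 0-1 | P4 1-8 | P3 8-13 | P4 13-14 | P1 14-21 | P0 21-22 | P2 22-30 |
Completion: P0=22  P1=21  P2=30  P3=13  P4=14
Turnaround (C−A): P0=17  P1=19  P2=26  P3=5  P4=13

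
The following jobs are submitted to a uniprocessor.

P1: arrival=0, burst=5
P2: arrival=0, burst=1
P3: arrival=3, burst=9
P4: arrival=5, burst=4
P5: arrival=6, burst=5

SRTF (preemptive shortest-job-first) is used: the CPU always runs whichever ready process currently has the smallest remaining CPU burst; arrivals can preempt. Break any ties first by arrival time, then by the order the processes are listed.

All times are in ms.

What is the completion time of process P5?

15

Timeline: | P2 0-1 | P1 1-6 | P4 6-10 | P5 10-15 | P3 15-24 |
Completion: P1=6  P2=1  P3=24  P4=10  P5=15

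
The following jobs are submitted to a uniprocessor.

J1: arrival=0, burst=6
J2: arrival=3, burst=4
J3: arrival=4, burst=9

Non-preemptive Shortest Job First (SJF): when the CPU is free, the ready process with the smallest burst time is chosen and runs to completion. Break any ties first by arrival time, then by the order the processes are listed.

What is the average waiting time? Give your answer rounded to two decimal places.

3.00

Timeline: | J1 0-6 | J2 6-10 | J3 10-19 |
Completion: J1=6  J2=10  J3=19
Turnaround (C−A): J1=6  J2=7  J3=15
Waiting times: J1=0, J2=3, J3=6
Average waiting = (0+3+6) / 3 = 9/3 = 3.00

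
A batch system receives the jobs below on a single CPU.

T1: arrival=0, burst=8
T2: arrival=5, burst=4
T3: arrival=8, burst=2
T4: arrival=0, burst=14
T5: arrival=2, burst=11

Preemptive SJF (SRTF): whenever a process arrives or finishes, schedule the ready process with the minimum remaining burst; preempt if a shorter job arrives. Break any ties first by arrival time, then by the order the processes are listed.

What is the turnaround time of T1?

8

Gantt: | T1 0-8 | T3 8-10 | T2 10-14 | T5 14-25 | T4 25-39 |
Completion: T1=8  T2=14  T3=10  T4=39  T5=25
Turnaround (C−A): T1=8  T2=9  T3=2  T4=39  T5=23
Turnaround(T1) = completion − arrival = 8 − 0 = 8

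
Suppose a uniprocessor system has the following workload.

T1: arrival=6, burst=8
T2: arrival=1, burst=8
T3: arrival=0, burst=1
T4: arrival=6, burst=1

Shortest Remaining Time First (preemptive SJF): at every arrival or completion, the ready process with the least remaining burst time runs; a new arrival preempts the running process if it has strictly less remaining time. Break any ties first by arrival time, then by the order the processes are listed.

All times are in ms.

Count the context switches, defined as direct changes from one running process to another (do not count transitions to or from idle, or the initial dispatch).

Timeline: | T3 0-1 | T2 1-6 | T4 6-7 | T2 7-10 | T1 10-18 |
Completion: T1=18  T2=10  T3=1  T4=7
Turnaround (C−A): T1=12  T2=9  T3=1  T4=1

4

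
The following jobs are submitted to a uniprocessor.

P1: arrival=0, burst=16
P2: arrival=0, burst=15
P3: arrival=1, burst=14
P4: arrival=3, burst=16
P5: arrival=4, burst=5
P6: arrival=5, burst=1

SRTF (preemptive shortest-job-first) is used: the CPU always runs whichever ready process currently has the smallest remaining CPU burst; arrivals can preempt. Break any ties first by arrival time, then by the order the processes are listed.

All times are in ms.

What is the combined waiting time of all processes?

110

Schedule: | P2 0-4 | P5 4-5 | P6 5-6 | P5 6-10 | P2 10-21 | P3 21-35 | P1 35-51 | P4 51-67 |
Completion: P1=51  P2=21  P3=35  P4=67  P5=10  P6=6
Turnaround (C−A): P1=51  P2=21  P3=34  P4=64  P5=6  P6=1
Waiting = turnaround − burst: P1=35, P2=6, P3=20, P4=48, P5=1, P6=0
Total waiting = 35 + 6 + 20 + 48 + 1 + 0 = 110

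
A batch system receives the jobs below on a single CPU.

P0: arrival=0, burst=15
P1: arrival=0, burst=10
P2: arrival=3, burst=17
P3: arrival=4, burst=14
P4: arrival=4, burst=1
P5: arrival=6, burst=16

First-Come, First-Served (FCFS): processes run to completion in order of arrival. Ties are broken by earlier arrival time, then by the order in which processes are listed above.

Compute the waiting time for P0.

Schedule: | P0 0-15 | P1 15-25 | P2 25-42 | P3 42-56 | P4 56-57 | P5 57-73 |
Completion: P0=15  P1=25  P2=42  P3=56  P4=57  P5=73
Turnaround (C−A): P0=15  P1=25  P2=39  P3=52  P4=53  P5=67
Waiting(P0) = turnaround − burst = 15 − 15 = 0

0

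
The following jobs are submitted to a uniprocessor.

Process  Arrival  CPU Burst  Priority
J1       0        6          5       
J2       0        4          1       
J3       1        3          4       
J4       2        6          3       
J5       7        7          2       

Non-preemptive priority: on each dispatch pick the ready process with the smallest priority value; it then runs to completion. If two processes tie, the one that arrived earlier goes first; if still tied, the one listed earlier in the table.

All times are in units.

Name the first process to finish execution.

Timeline: | J2 0-4 | J4 4-10 | J5 10-17 | J3 17-20 | J1 20-26 |
Completion: J1=26  J2=4  J3=20  J4=10  J5=17
Finish order: J2 → J4 → J5 → J3 → J1

J2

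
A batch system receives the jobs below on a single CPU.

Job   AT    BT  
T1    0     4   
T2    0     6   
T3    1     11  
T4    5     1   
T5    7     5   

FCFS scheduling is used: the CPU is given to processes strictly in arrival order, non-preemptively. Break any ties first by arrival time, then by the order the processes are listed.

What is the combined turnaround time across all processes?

71

Timeline: | T1 0-4 | T2 4-10 | T3 10-21 | T4 21-22 | T5 22-27 |
Completion: T1=4  T2=10  T3=21  T4=22  T5=27
Turnaround (C−A): T1=4  T2=10  T3=20  T4=17  T5=20
Turnaround = completion − arrival: T1=4, T2=10, T3=20, T4=17, T5=20
Total turnaround = 4 + 10 + 20 + 17 + 20 = 71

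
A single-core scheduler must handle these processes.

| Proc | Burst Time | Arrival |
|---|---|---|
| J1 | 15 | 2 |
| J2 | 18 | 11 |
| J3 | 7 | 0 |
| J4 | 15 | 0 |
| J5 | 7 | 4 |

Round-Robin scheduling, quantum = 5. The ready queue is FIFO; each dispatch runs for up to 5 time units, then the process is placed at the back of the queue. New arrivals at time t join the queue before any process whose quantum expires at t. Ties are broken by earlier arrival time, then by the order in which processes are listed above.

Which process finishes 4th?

Schedule: | J3 0-5 | J4 5-10 | J1 10-15 | J5 15-20 | J3 20-22 | J4 22-27 | J2 27-32 | J1 32-37 | J5 37-39 | J4 39-44 | J2 44-49 | J1 49-54 | J2 54-62 |
Completion: J1=54  J2=62  J3=22  J4=44  J5=39
Turnaround (C−A): J1=52  J2=51  J3=22  J4=44  J5=35
Finish order: J3 → J5 → J4 → J1 → J2

J1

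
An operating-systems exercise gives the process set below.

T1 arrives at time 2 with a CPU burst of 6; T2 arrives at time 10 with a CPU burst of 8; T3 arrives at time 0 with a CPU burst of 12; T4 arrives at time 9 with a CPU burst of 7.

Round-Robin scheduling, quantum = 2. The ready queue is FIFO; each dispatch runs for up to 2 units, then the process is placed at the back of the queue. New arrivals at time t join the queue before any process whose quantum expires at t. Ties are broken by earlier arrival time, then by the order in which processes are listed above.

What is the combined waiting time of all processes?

Timeline: | T3 0-2 | T1 2-4 | T3 4-6 | T1 6-8 | T3 8-10 | T1 10-12 | T4 12-14 | T2 14-16 | T3 16-18 | T4 18-20 | T2 20-22 | T3 22-24 | T4 24-26 | T2 26-28 | T3 28-30 | T4 30-31 | T2 31-33 |
Completion: T1=12  T2=33  T3=30  T4=31
Turnaround (C−A): T1=10  T2=23  T3=30  T4=22
Waiting = turnaround − burst: T1=4, T2=15, T3=18, T4=15
Total waiting = 4 + 15 + 18 + 15 = 52

52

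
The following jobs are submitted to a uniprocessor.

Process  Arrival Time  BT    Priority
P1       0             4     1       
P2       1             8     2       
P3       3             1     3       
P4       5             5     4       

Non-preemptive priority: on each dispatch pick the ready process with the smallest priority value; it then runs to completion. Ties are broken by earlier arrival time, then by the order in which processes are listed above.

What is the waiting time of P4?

Gantt: | P1 0-4 | P2 4-12 | P3 12-13 | P4 13-18 |
Completion: P1=4  P2=12  P3=13  P4=18
Turnaround (C−A): P1=4  P2=11  P3=10  P4=13
Waiting(P4) = turnaround − burst = 13 − 5 = 8

8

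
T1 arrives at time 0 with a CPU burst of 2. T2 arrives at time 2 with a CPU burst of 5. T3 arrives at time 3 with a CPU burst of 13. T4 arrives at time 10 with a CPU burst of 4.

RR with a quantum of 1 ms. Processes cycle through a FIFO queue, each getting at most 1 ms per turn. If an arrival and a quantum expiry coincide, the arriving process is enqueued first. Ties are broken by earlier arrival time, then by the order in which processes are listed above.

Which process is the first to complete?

T1

Gantt: | T1 0-2 | T2 2-3 | T3 3-4 | T2 4-5 | T3 5-6 | T2 6-7 | T3 7-8 | T2 8-9 | T3 9-10 | T2 10-11 | T4 11-12 | T3 12-13 | T4 13-14 | T3 14-15 | T4 15-16 | T3 16-17 | T4 17-18 | T3 18-24 |
Completion: T1=2  T2=11  T3=24  T4=18
Finish order: T1 → T2 → T4 → T3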